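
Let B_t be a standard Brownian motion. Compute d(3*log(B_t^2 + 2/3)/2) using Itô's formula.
d(3*log(B_t^2 + 2/3)/2) = (9*(2 - 3*B_t^2)/(2*(3*B_t^2 + 2)^2)) dt + (9*B_t/(3*B_t^2 + 2)) dB_t

Itô's formula for f(B_t) gives d f(B_t) = f'(B_t) dB_t + (1/2) f''(B_t) dt. Compute derivatives of f(x) = 3*log(x^2 + 2/3)/2:
  f'(x)  = 9*x/(3*x^2 + 2)
  f''(x) = 9*(2 - 3*x^2)/(3*x^2 + 2)^2
Substitute x = B_t and multiply the f'' term by 1/2:
  drift     = (1/2) * (9*(2 - 3*x^2)/(3*x^2 + 2)^2) evaluated at B_t = 9*(2 - 3*B_t^2)/(2*(3*B_t^2 + 2)^2)
  diffusion = (9*x/(3*x^2 + 2)) evaluated at B_t = 9*B_t/(3*B_t^2 + 2)
Therefore d(3*log(B_t^2 + 2/3)/2) = (9*(2 - 3*B_t^2)/(2*(3*B_t^2 + 2)^2)) dt + (9*B_t/(3*B_t^2 + 2)) dB_t.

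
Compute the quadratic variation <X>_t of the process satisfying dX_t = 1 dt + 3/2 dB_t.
<X>_t = 9*t/4

For an Itô process dX_t = a(t) dt + b(t) dB_t, the quadratic variation is <X>_t = int_0^t b(s)^2 ds (the drift term does not contribute). Here b(s) = 3/2, so
  b(s)^2 = 9/4.
Integrating from 0 to t:
  <X>_t = int_0^t (9/4) ds = 9*t/4.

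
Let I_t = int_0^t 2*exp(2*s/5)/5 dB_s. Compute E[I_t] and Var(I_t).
E[I_t] = 0; Var(I_t) = exp(4*t/5)/5 - 1/5

The Itô integral of a deterministic integrand f(s) has mean 0 because each increment f(s) * (B_{s+ds} - B_s) has mean 0. By the Itô isometry:
  Var( int_0^t f(s) dB_s ) = E[ (int_0^t f(s) dB_s)^2 ] = int_0^t f(s)^2 ds.
Here f(s) = 2*exp(2*s/5)/5, so f(s)^2 = 4*exp(4*s/5)/25. Integrate:
  int_0^t (4*exp(4*s/5)/25) ds = exp(4*t/5)/5 - 1/5.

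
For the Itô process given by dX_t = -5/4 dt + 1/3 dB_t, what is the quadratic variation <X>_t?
<X>_t = t/9

For an Itô process dX_t = a(t) dt + b(t) dB_t, the quadratic variation is <X>_t = int_0^t b(s)^2 ds (the drift term does not contribute). Here b(s) = 1/3, so
  b(s)^2 = 1/9.
Integrating from 0 to t:
  <X>_t = int_0^t (1/9) ds = t/9.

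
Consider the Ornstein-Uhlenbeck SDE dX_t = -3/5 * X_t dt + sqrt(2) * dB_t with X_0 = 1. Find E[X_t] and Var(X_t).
E[X_t] = exp(-3*t/5); Var(X_t) = 5/3 - 5*exp(-6*t/5)/3

The OU SDE dX = -theta X dt + sigma dB admits the integrating factor exp(theta t): d(exp(theta t) X_t) = sigma exp(theta t) dB_t. Integrating from 0 to t:
  X_t = x_0 * exp(-theta t) + sigma * int_0^t exp(-theta (t-s)) dB_s.
The Itô integral has mean 0 and (by the Itô isometry) variance sigma^2 * int_0^t exp(-2 theta (t - s)) ds = sigma^2 * (1 - exp(-2 theta t)) / (2 theta).
With theta = 3/5, sigma = sqrt(2), x_0 = 1:
  E[X_t] = 1 * exp(-3/5 t) = exp(-3*t/5)
  Var(X_t) = (sqrt(2))^2 * (1 - exp(-2*3/5 t)) / (2 * 3/5) = 5/3 - 5*exp(-6*t/5)/3.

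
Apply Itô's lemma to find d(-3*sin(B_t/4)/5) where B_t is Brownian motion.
d(-3*sin(B_t/4)/5) = (3*sin(B_t/4)/160) dt + (-3*cos(B_t/4)/20) dB_t

Itô's formula for f(B_t) gives d f(B_t) = f'(B_t) dB_t + (1/2) f''(B_t) dt. Compute derivatives of f(x) = -3*sin(x/4)/5:
  f'(x)  = -3*cos(x/4)/20
  f''(x) = 3*sin(x/4)/80
Substitute x = B_t and multiply the f'' term by 1/2:
  drift     = (1/2) * (3*sin(x/4)/80) evaluated at B_t = 3*sin(B_t/4)/160
  diffusion = (-3*cos(x/4)/20) evaluated at B_t = -3*cos(B_t/4)/20
Therefore d(-3*sin(B_t/4)/5) = (3*sin(B_t/4)/160) dt + (-3*cos(B_t/4)/20) dB_t.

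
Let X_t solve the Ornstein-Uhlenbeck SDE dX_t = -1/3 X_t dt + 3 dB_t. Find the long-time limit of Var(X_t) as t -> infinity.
lim Var(X_t) = 27/2

The OU SDE dX = -theta X dt + sigma dB admits the integrating factor exp(theta t): d(exp(theta t) X_t) = sigma exp(theta t) dB_t. Integrating from 0 to t gives X_t = x_0 * exp(-theta t) + sigma * int_0^t exp(-theta (t-s)) dB_s for any initial x_0. The Itô integral has variance (by the Itô isometry) sigma^2 * int_0^t exp(-2 theta (t - s)) ds = sigma^2 * (1 - exp(-2 theta t)) / (2 theta), independent of x_0.
With theta = 1/3, sigma = 3:
  Var(X_t) = (3)^2 * (1 - exp(-2*1/3 t)) / (2 * 1/3) = 27/2 - 27*exp(-2*t/3)/2.
As t -> infinity, exp(-2*1/3 t) -> 0, so the stationary variance is sigma^2 / (2 theta) = 27/2.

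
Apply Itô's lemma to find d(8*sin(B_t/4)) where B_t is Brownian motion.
d(8*sin(B_t/4)) = (-sin(B_t/4)/4) dt + (2*cos(B_t/4)) dB_t

Itô's formula for f(B_t) gives d f(B_t) = f'(B_t) dB_t + (1/2) f''(B_t) dt. Compute derivatives of f(x) = 8*sin(x/4):
  f'(x)  = 2*cos(x/4)
  f''(x) = -sin(x/4)/2
Substitute x = B_t and multiply the f'' term by 1/2:
  drift     = (1/2) * (-sin(x/4)/2) evaluated at B_t = -sin(B_t/4)/4
  diffusion = (2*cos(x/4)) evaluated at B_t = 2*cos(B_t/4)
Therefore d(8*sin(B_t/4)) = (-sin(B_t/4)/4) dt + (2*cos(B_t/4)) dB_t.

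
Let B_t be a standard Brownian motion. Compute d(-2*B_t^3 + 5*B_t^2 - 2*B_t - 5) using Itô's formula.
d(-2*B_t^3 + 5*B_t^2 - 2*B_t - 5) = (5 - 6*B_t) dt + (-6*B_t^2 + 10*B_t - 2) dB_t

Itô's formula for f(B_t) gives d f(B_t) = f'(B_t) dB_t + (1/2) f''(B_t) dt. Compute derivatives of f(x) = -2*x^3 + 5*x^2 - 2*x - 5:
  f'(x)  = -6*x^2 + 10*x - 2
  f''(x) = 10 - 12*x
Substitute x = B_t and multiply the f'' term by 1/2:
  drift     = (1/2) * (10 - 12*x) evaluated at B_t = 5 - 6*B_t
  diffusion = (-6*x^2 + 10*x - 2) evaluated at B_t = -6*B_t^2 + 10*B_t - 2
Therefore d(-2*B_t^3 + 5*B_t^2 - 2*B_t - 5) = (5 - 6*B_t) dt + (-6*B_t^2 + 10*B_t - 2) dB_t.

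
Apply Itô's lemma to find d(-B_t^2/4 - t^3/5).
d(-B_t^2/4 - t^3/5) = (-3*t^2/5 - 1/4) dt + (-B_t/2) dB_t

Itô's formula for f(t, x): d f(t, B_t) = (f_t + (1/2) f_xx) dt + f_x dB_t. Compute partials of f(t, x) = -t^3/5 - x^2/4:
  f_t(t,x)  = -3*t^2/5
  f_x(t,x)  = -x/2
  f_xx(t,x) = -1/2
Assemble drift = f_t + (1/2) f_xx = -3*t^2/5 - 1/4 and diffusion = f_x = -x/2. Substituting x = B_t:
  d(-B_t^2/4 - t^3/5) = (-3*t^2/5 - 1/4) dt + (-B_t/2) dB_t.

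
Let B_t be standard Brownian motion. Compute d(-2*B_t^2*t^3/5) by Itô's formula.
d(-2*B_t^2*t^3/5) = (2*t^2*(-3*B_t^2 - t)/5) dt + (-4*B_t*t^3/5) dB_t

Itô's formula for f(t, x): d f(t, B_t) = (f_t + (1/2) f_xx) dt + f_x dB_t. Compute partials of f(t, x) = -2*t^3*x^2/5:
  f_t(t,x)  = -6*t^2*x^2/5
  f_x(t,x)  = -4*t^3*x/5
  f_xx(t,x) = -4*t^3/5
Assemble drift = f_t + (1/2) f_xx = 2*t^2*(-t - 3*x^2)/5 and diffusion = f_x = -4*t^3*x/5. Substituting x = B_t:
  d(-2*B_t^2*t^3/5) = (2*t^2*(-3*B_t^2 - t)/5) dt + (-4*B_t*t^3/5) dB_t.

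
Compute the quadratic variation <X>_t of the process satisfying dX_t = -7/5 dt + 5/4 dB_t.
<X>_t = 25*t/16

For an Itô process dX_t = a(t) dt + b(t) dB_t, the quadratic variation is <X>_t = int_0^t b(s)^2 ds (the drift term does not contribute). Here b(s) = 5/4, so
  b(s)^2 = 25/16.
Integrating from 0 to t:
  <X>_t = int_0^t (25/16) ds = 25*t/16.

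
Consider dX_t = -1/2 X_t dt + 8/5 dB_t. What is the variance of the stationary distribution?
lim Var(X_t) = 64/25

The OU SDE dX = -theta X dt + sigma dB admits the integrating factor exp(theta t): d(exp(theta t) X_t) = sigma exp(theta t) dB_t. Integrating from 0 to t gives X_t = x_0 * exp(-theta t) + sigma * int_0^t exp(-theta (t-s)) dB_s for any initial x_0. The Itô integral has variance (by the Itô isometry) sigma^2 * int_0^t exp(-2 theta (t - s)) ds = sigma^2 * (1 - exp(-2 theta t)) / (2 theta), independent of x_0.
With theta = 1/2, sigma = 8/5:
  Var(X_t) = (8/5)^2 * (1 - exp(-2*1/2 t)) / (2 * 1/2) = 64/25 - 64*exp(-t)/25.
As t -> infinity, exp(-2*1/2 t) -> 0, so the stationary variance is sigma^2 / (2 theta) = 64/25.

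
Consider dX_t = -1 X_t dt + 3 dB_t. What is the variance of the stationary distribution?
lim Var(X_t) = 9/2

The OU SDE dX = -theta X dt + sigma dB admits the integrating factor exp(theta t): d(exp(theta t) X_t) = sigma exp(theta t) dB_t. Integrating from 0 to t gives X_t = x_0 * exp(-theta t) + sigma * int_0^t exp(-theta (t-s)) dB_s for any initial x_0. The Itô integral has variance (by the Itô isometry) sigma^2 * int_0^t exp(-2 theta (t - s)) ds = sigma^2 * (1 - exp(-2 theta t)) / (2 theta), independent of x_0.
With theta = 1, sigma = 3:
  Var(X_t) = (3)^2 * (1 - exp(-2*1 t)) / (2 * 1) = 9/2 - 9*exp(-2*t)/2.
As t -> infinity, exp(-2*1 t) -> 0, so the stationary variance is sigma^2 / (2 theta) = 9/2.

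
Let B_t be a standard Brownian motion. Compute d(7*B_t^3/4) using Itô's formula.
d(7*B_t^3/4) = (21*B_t/4) dt + (21*B_t^2/4) dB_t

Itô's formula for f(B_t) gives d f(B_t) = f'(B_t) dB_t + (1/2) f''(B_t) dt. Compute derivatives of f(x) = 7*x^3/4:
  f'(x)  = 21*x^2/4
  f''(x) = 21*x/2
Substitute x = B_t and multiply the f'' term by 1/2:
  drift     = (1/2) * (21*x/2) evaluated at B_t = 21*B_t/4
  diffusion = (21*x^2/4) evaluated at B_t = 21*B_t^2/4
Therefore d(7*B_t^3/4) = (21*B_t/4) dt + (21*B_t^2/4) dB_t.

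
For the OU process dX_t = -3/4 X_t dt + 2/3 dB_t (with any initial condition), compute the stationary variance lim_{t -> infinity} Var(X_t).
lim Var(X_t) = 8/27

The OU SDE dX = -theta X dt + sigma dB admits the integrating factor exp(theta t): d(exp(theta t) X_t) = sigma exp(theta t) dB_t. Integrating from 0 to t gives X_t = x_0 * exp(-theta t) + sigma * int_0^t exp(-theta (t-s)) dB_s for any initial x_0. The Itô integral has variance (by the Itô isometry) sigma^2 * int_0^t exp(-2 theta (t - s)) ds = sigma^2 * (1 - exp(-2 theta t)) / (2 theta), independent of x_0.
With theta = 3/4, sigma = 2/3:
  Var(X_t) = (2/3)^2 * (1 - exp(-2*3/4 t)) / (2 * 3/4) = 8/27 - 8*exp(-3*t/2)/27.
As t -> infinity, exp(-2*3/4 t) -> 0, so the stationary variance is sigma^2 / (2 theta) = 8/27.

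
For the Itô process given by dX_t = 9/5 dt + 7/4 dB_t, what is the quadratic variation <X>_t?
<X>_t = 49*t/16

For an Itô process dX_t = a(t) dt + b(t) dB_t, the quadratic variation is <X>_t = int_0^t b(s)^2 ds (the drift term does not contribute). Here b(s) = 7/4, so
  b(s)^2 = 49/16.
Integrating from 0 to t:
  <X>_t = int_0^t (49/16) ds = 49*t/16.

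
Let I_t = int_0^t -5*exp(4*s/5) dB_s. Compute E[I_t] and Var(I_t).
E[I_t] = 0; Var(I_t) = 125*exp(8*t/5)/8 - 125/8

The Itô integral of a deterministic integrand f(s) has mean 0 because each increment f(s) * (B_{s+ds} - B_s) has mean 0. By the Itô isometry:
  Var( int_0^t f(s) dB_s ) = E[ (int_0^t f(s) dB_s)^2 ] = int_0^t f(s)^2 ds.
Here f(s) = -5*exp(4*s/5), so f(s)^2 = 25*exp(8*s/5). Integrate:
  int_0^t (25*exp(8*s/5)) ds = 125*exp(8*t/5)/8 - 125/8.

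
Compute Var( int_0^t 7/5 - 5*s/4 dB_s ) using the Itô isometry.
Var = t*(625*t^2 - 2100*t + 2352)/1200

The Itô integral of a deterministic integrand f(s) has mean 0 because each increment f(s) * (B_{s+ds} - B_s) has mean 0. By the Itô isometry:
  Var( int_0^t f(s) dB_s ) = E[ (int_0^t f(s) dB_s)^2 ] = int_0^t f(s)^2 ds.
Here f(s) = 7/5 - 5*s/4, so f(s)^2 = (25*s - 28)^2/400. Integrate:
  int_0^t ((25*s - 28)^2/400) ds = t*(625*t^2 - 2100*t + 2352)/1200.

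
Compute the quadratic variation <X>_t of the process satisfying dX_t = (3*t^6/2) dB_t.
<X>_t = 9*t^13/52

For an Itô process dX_t = a(t) dt + b(t) dB_t, the quadratic variation is <X>_t = int_0^t b(s)^2 ds (the drift term does not contribute). Here b(s) = 3*s^6/2, so
  b(s)^2 = 9*s^12/4.
Integrating from 0 to t:
  <X>_t = int_0^t (9*s^12/4) ds = 9*t^13/52.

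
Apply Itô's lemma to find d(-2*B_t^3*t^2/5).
d(-2*B_t^3*t^2/5) = (2*B_t*t*(-2*B_t^2 - 3*t)/5) dt + (-6*B_t^2*t^2/5) dB_t

Itô's formula for f(t, x): d f(t, B_t) = (f_t + (1/2) f_xx) dt + f_x dB_t. Compute partials of f(t, x) = -2*t^2*x^3/5:
  f_t(t,x)  = -4*t*x^3/5
  f_x(t,x)  = -6*t^2*x^2/5
  f_xx(t,x) = -12*t^2*x/5
Assemble drift = f_t + (1/2) f_xx = 2*t*x*(-3*t - 2*x^2)/5 and diffusion = f_x = -6*t^2*x^2/5. Substituting x = B_t:
  d(-2*B_t^3*t^2/5) = (2*B_t*t*(-2*B_t^2 - 3*t)/5) dt + (-6*B_t^2*t^2/5) dB_t.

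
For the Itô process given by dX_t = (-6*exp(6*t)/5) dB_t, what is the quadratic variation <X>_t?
<X>_t = 3*exp(12*t)/25 - 3/25

For an Itô process dX_t = a(t) dt + b(t) dB_t, the quadratic variation is <X>_t = int_0^t b(s)^2 ds (the drift term does not contribute). Here b(s) = -6*exp(6*s)/5, so
  b(s)^2 = 36*exp(12*s)/25.
Integrating from 0 to t:
  <X>_t = int_0^t (36*exp(12*s)/25) ds = 3*exp(12*t)/25 - 3/25.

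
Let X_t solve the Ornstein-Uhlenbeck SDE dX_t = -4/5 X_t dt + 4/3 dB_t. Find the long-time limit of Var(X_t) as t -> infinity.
lim Var(X_t) = 10/9

The OU SDE dX = -theta X dt + sigma dB admits the integrating factor exp(theta t): d(exp(theta t) X_t) = sigma exp(theta t) dB_t. Integrating from 0 to t gives X_t = x_0 * exp(-theta t) + sigma * int_0^t exp(-theta (t-s)) dB_s for any initial x_0. The Itô integral has variance (by the Itô isometry) sigma^2 * int_0^t exp(-2 theta (t - s)) ds = sigma^2 * (1 - exp(-2 theta t)) / (2 theta), independent of x_0.
With theta = 4/5, sigma = 4/3:
  Var(X_t) = (4/3)^2 * (1 - exp(-2*4/5 t)) / (2 * 4/5) = 10/9 - 10*exp(-8*t/5)/9.
As t -> infinity, exp(-2*4/5 t) -> 0, so the stationary variance is sigma^2 / (2 theta) = 10/9.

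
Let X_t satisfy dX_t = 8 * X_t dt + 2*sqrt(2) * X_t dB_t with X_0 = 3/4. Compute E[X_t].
E[X_t] = 3*exp(8*t)/4

For GBM dX = mu X dt + sigma X dB with X_0 = x_0, apply Itô to Y = log X: dY = (mu - sigma^2/2) dt + sigma dB, so Y_t = log(x_0) + (mu - sigma^2/2) t + sigma B_t and hence X_t = x_0 * exp((mu - sigma^2/2) t + sigma B_t).
With mu = 8, sigma = 2*sqrt(2), x_0 = 3/4, this gives:
  X_t = 3/4 * exp((4) * t + (2*sqrt(2)) * B_t).
Since sigma*B_t ~ Normal(0, sigma^2 t), E[exp(sigma*B_t)] = exp(sigma^2 t / 2); so E[X_t] = x_0 * exp((mu - sigma^2/2) t) * exp(sigma^2 t / 2) = x_0 * exp(mu t) = 3*exp(8*t)/4.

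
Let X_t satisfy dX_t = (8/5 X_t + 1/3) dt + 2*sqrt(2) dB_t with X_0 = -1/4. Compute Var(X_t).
Var(X_t) = 5*exp(16*t/5)/2 - 5/2

The variance V(t) = Var(X_t) satisfies V'(t) = 2 a V(t) + c^2 with V(0) = 0 (drift coefficient is linear in X, diffusion is constant). With a = 8/5, c = 2*sqrt(2), the solution is
  V(t) = (c^2 / (2 a)) * (exp(2 a t) - 1)
       = ((2*sqrt(2))^2 / (2*(8/5))) * (exp((16/5) t) - 1)
       = 5*exp(16*t/5)/2 - 5/2.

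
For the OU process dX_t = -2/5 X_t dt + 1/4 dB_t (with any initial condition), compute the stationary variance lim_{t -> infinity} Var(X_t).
lim Var(X_t) = 5/64

The OU SDE dX = -theta X dt + sigma dB admits the integrating factor exp(theta t): d(exp(theta t) X_t) = sigma exp(theta t) dB_t. Integrating from 0 to t gives X_t = x_0 * exp(-theta t) + sigma * int_0^t exp(-theta (t-s)) dB_s for any initial x_0. The Itô integral has variance (by the Itô isometry) sigma^2 * int_0^t exp(-2 theta (t - s)) ds = sigma^2 * (1 - exp(-2 theta t)) / (2 theta), independent of x_0.
With theta = 2/5, sigma = 1/4:
  Var(X_t) = (1/4)^2 * (1 - exp(-2*2/5 t)) / (2 * 2/5) = 5/64 - 5*exp(-4*t/5)/64.
As t -> infinity, exp(-2*2/5 t) -> 0, so the stationary variance is sigma^2 / (2 theta) = 5/64.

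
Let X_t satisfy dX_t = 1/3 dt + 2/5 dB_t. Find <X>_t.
<X>_t = 4*t/25

For an Itô process dX_t = a(t) dt + b(t) dB_t, the quadratic variation is <X>_t = int_0^t b(s)^2 ds (the drift term does not contribute). Here b(s) = 2/5, so
  b(s)^2 = 4/25.
Integrating from 0 to t:
  <X>_t = int_0^t (4/25) ds = 4*t/25.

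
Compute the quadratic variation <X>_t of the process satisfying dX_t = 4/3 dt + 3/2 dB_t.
<X>_t = 9*t/4

For an Itô process dX_t = a(t) dt + b(t) dB_t, the quadratic variation is <X>_t = int_0^t b(s)^2 ds (the drift term does not contribute). Here b(s) = 3/2, so
  b(s)^2 = 9/4.
Integrating from 0 to t:
  <X>_t = int_0^t (9/4) ds = 9*t/4.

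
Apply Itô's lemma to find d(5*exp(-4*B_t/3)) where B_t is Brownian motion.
d(5*exp(-4*B_t/3)) = (40*exp(-4*B_t/3)/9) dt + (-20*exp(-4*B_t/3)/3) dB_t

Itô's formula for f(B_t) gives d f(B_t) = f'(B_t) dB_t + (1/2) f''(B_t) dt. Compute derivatives of f(x) = 5*exp(-4*x/3):
  f'(x)  = -20*exp(-4*x/3)/3
  f''(x) = 80*exp(-4*x/3)/9
Substitute x = B_t and multiply the f'' term by 1/2:
  drift     = (1/2) * (80*exp(-4*x/3)/9) evaluated at B_t = 40*exp(-4*B_t/3)/9
  diffusion = (-20*exp(-4*x/3)/3) evaluated at B_t = -20*exp(-4*B_t/3)/3
Therefore d(5*exp(-4*B_t/3)) = (40*exp(-4*B_t/3)/9) dt + (-20*exp(-4*B_t/3)/3) dB_t.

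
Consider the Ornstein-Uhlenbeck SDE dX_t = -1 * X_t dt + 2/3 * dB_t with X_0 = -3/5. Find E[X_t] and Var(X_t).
E[X_t] = -3*exp(-t)/5; Var(X_t) = 2/9 - 2*exp(-2*t)/9

The OU SDE dX = -theta X dt + sigma dB admits the integrating factor exp(theta t): d(exp(theta t) X_t) = sigma exp(theta t) dB_t. Integrating from 0 to t:
  X_t = x_0 * exp(-theta t) + sigma * int_0^t exp(-theta (t-s)) dB_s.
The Itô integral has mean 0 and (by the Itô isometry) variance sigma^2 * int_0^t exp(-2 theta (t - s)) ds = sigma^2 * (1 - exp(-2 theta t)) / (2 theta).
With theta = 1, sigma = 2/3, x_0 = -3/5:
  E[X_t] = -3/5 * exp(-1 t) = -3*exp(-t)/5
  Var(X_t) = (2/3)^2 * (1 - exp(-2*1 t)) / (2 * 1) = 2/9 - 2*exp(-2*t)/9.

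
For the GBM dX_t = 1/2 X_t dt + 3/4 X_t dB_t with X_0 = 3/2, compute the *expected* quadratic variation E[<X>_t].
E[<X>_t] = 81*exp(25*t/16)/100 - 81/100

<X>_t = int_0^t ((3/4) * X_s)^2 ds. Taking expectation inside the integral: E[<X>_t] = (3/4)^2 * int_0^t E[X_s^2] ds. For GBM, E[X_s^2] = x_0^2 * exp((2 mu + sigma^2) s). Integrating:
  E[<X>_t] = (3/4)^2 * (3/2)^2 * (exp((2*(1/2) + (3/4)^2) t) - 1) / (2*(1/2) + (3/4)^2)
           = (3/4)^2 * (3/2)^2 * (exp((25/16) t) - 1) / (25/16) = 81*exp(25*t/16)/100 - 81/100.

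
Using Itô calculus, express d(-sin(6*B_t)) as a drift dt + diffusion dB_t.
d(-sin(6*B_t)) = (18*sin(6*B_t)) dt + (-6*cos(6*B_t)) dB_t

Itô's formula for f(B_t) gives d f(B_t) = f'(B_t) dB_t + (1/2) f''(B_t) dt. Compute derivatives of f(x) = -sin(6*x):
  f'(x)  = -6*cos(6*x)
  f''(x) = 36*sin(6*x)
Substitute x = B_t and multiply the f'' term by 1/2:
  drift     = (1/2) * (36*sin(6*x)) evaluated at B_t = 18*sin(6*B_t)
  diffusion = (-6*cos(6*x)) evaluated at B_t = -6*cos(6*B_t)
Therefore d(-sin(6*B_t)) = (18*sin(6*B_t)) dt + (-6*cos(6*B_t)) dB_t.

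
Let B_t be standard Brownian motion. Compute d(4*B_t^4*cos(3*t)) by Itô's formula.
d(4*B_t^4*cos(3*t)) = (12*B_t^2*(-B_t^2*sin(3*t) + 2*cos(3*t))) dt + (16*B_t^3*cos(3*t)) dB_t

Itô's formula for f(t, x): d f(t, B_t) = (f_t + (1/2) f_xx) dt + f_x dB_t. Compute partials of f(t, x) = 4*x^4*cos(3*t):
  f_t(t,x)  = -12*x^4*sin(3*t)
  f_x(t,x)  = 16*x^3*cos(3*t)
  f_xx(t,x) = 48*x^2*cos(3*t)
Assemble drift = f_t + (1/2) f_xx = 12*x^2*(-x^2*sin(3*t) + 2*cos(3*t)) and diffusion = f_x = 16*x^3*cos(3*t). Substituting x = B_t:
  d(4*B_t^4*cos(3*t)) = (12*B_t^2*(-B_t^2*sin(3*t) + 2*cos(3*t))) dt + (16*B_t^3*cos(3*t)) dB_t.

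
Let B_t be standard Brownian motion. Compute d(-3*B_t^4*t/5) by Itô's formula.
d(-3*B_t^4*t/5) = (3*B_t^2*(-B_t^2 - 6*t)/5) dt + (-12*B_t^3*t/5) dB_t

Itô's formula for f(t, x): d f(t, B_t) = (f_t + (1/2) f_xx) dt + f_x dB_t. Compute partials of f(t, x) = -3*t*x^4/5:
  f_t(t,x)  = -3*x^4/5
  f_x(t,x)  = -12*t*x^3/5
  f_xx(t,x) = -36*t*x^2/5
Assemble drift = f_t + (1/2) f_xx = 3*x^2*(-6*t - x^2)/5 and diffusion = f_x = -12*t*x^3/5. Substituting x = B_t:
  d(-3*B_t^4*t/5) = (3*B_t^2*(-B_t^2 - 6*t)/5) dt + (-12*B_t^3*t/5) dB_t.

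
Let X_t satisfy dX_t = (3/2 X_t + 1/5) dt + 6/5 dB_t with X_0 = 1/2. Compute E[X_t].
E[X_t] = 19*exp(3*t/2)/30 - 2/15

Taking expectations and using E[dB_t] = 0, the mean m(t) = E[X_t] satisfies the ODE m'(t) = a m(t) + b with m(0) = x_0. With a = 3/2, b = 1/5, x_0 = 1/2, the solution is
  m(t) = x_0 * exp(a t) + (b/a) * (exp(a t) - 1)
       = (1/2) * exp((3/2) t) + ((1/5)/(3/2)) * (exp((3/2) t) - 1)
       = 19*exp(3*t/2)/30 - 2/15.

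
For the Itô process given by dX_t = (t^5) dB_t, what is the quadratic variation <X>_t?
<X>_t = t^11/11

For an Itô process dX_t = a(t) dt + b(t) dB_t, the quadratic variation is <X>_t = int_0^t b(s)^2 ds (the drift term does not contribute). Here b(s) = s^5, so
  b(s)^2 = s^10.
Integrating from 0 to t:
  <X>_t = int_0^t (s^10) ds = t^11/11.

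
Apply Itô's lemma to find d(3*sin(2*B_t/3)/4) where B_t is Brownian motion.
d(3*sin(2*B_t/3)/4) = (-sin(2*B_t/3)/6) dt + (cos(2*B_t/3)/2) dB_t

Itô's formula for f(B_t) gives d f(B_t) = f'(B_t) dB_t + (1/2) f''(B_t) dt. Compute derivatives of f(x) = 3*sin(2*x/3)/4:
  f'(x)  = cos(2*x/3)/2
  f''(x) = -sin(2*x/3)/3
Substitute x = B_t and multiply the f'' term by 1/2:
  drift     = (1/2) * (-sin(2*x/3)/3) evaluated at B_t = -sin(2*B_t/3)/6
  diffusion = (cos(2*x/3)/2) evaluated at B_t = cos(2*B_t/3)/2
Therefore d(3*sin(2*B_t/3)/4) = (-sin(2*B_t/3)/6) dt + (cos(2*B_t/3)/2) dB_t.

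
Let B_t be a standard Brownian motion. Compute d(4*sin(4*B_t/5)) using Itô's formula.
d(4*sin(4*B_t/5)) = (-32*sin(4*B_t/5)/25) dt + (16*cos(4*B_t/5)/5) dB_t

Itô's formula for f(B_t) gives d f(B_t) = f'(B_t) dB_t + (1/2) f''(B_t) dt. Compute derivatives of f(x) = 4*sin(4*x/5):
  f'(x)  = 16*cos(4*x/5)/5
  f''(x) = -64*sin(4*x/5)/25
Substitute x = B_t and multiply the f'' term by 1/2:
  drift     = (1/2) * (-64*sin(4*x/5)/25) evaluated at B_t = -32*sin(4*B_t/5)/25
  diffusion = (16*cos(4*x/5)/5) evaluated at B_t = 16*cos(4*B_t/5)/5
Therefore d(4*sin(4*B_t/5)) = (-32*sin(4*B_t/5)/25) dt + (16*cos(4*B_t/5)/5) dB_t.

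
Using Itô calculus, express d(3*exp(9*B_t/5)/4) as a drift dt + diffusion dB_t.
d(3*exp(9*B_t/5)/4) = (243*exp(9*B_t/5)/200) dt + (27*exp(9*B_t/5)/20) dB_t

Itô's formula for f(B_t) gives d f(B_t) = f'(B_t) dB_t + (1/2) f''(B_t) dt. Compute derivatives of f(x) = 3*exp(9*x/5)/4:
  f'(x)  = 27*exp(9*x/5)/20
  f''(x) = 243*exp(9*x/5)/100
Substitute x = B_t and multiply the f'' term by 1/2:
  drift     = (1/2) * (243*exp(9*x/5)/100) evaluated at B_t = 243*exp(9*B_t/5)/200
  diffusion = (27*exp(9*x/5)/20) evaluated at B_t = 27*exp(9*B_t/5)/20
Therefore d(3*exp(9*B_t/5)/4) = (243*exp(9*B_t/5)/200) dt + (27*exp(9*B_t/5)/20) dB_t.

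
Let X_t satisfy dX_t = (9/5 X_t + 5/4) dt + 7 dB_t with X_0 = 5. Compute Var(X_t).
Var(X_t) = 245*exp(18*t/5)/18 - 245/18

The variance V(t) = Var(X_t) satisfies V'(t) = 2 a V(t) + c^2 with V(0) = 0 (drift coefficient is linear in X, diffusion is constant). With a = 9/5, c = 7, the solution is
  V(t) = (c^2 / (2 a)) * (exp(2 a t) - 1)
       = (7^2 / (2*(9/5))) * (exp((18/5) t) - 1)
       = 245*exp(18*t/5)/18 - 245/18.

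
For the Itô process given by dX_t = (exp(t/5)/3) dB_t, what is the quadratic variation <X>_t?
<X>_t = 5*exp(2*t/5)/18 - 5/18

For an Itô process dX_t = a(t) dt + b(t) dB_t, the quadratic variation is <X>_t = int_0^t b(s)^2 ds (the drift term does not contribute). Here b(s) = exp(s/5)/3, so
  b(s)^2 = exp(2*s/5)/9.
Integrating from 0 to t:
  <X>_t = int_0^t (exp(2*s/5)/9) ds = 5*exp(2*t/5)/18 - 5/18.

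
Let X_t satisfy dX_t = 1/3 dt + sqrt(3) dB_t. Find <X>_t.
<X>_t = 3*t

For an Itô process dX_t = a(t) dt + b(t) dB_t, the quadratic variation is <X>_t = int_0^t b(s)^2 ds (the drift term does not contribute). Here b(s) = sqrt(3), so
  b(s)^2 = 3.
Integrating from 0 to t:
  <X>_t = int_0^t (3) ds = 3*t.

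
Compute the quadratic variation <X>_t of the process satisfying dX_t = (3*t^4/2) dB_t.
<X>_t = t^9/4

For an Itô process dX_t = a(t) dt + b(t) dB_t, the quadratic variation is <X>_t = int_0^t b(s)^2 ds (the drift term does not contribute). Here b(s) = 3*s^4/2, so
  b(s)^2 = 9*s^8/4.
Integrating from 0 to t:
  <X>_t = int_0^t (9*s^8/4) ds = t^9/4.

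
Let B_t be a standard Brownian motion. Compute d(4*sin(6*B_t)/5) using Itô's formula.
d(4*sin(6*B_t)/5) = (-72*sin(6*B_t)/5) dt + (24*cos(6*B_t)/5) dB_t

Itô's formula for f(B_t) gives d f(B_t) = f'(B_t) dB_t + (1/2) f''(B_t) dt. Compute derivatives of f(x) = 4*sin(6*x)/5:
  f'(x)  = 24*cos(6*x)/5
  f''(x) = -144*sin(6*x)/5
Substitute x = B_t and multiply the f'' term by 1/2:
  drift     = (1/2) * (-144*sin(6*x)/5) evaluated at B_t = -72*sin(6*B_t)/5
  diffusion = (24*cos(6*x)/5) evaluated at B_t = 24*cos(6*B_t)/5
Therefore d(4*sin(6*B_t)/5) = (-72*sin(6*B_t)/5) dt + (24*cos(6*B_t)/5) dB_t.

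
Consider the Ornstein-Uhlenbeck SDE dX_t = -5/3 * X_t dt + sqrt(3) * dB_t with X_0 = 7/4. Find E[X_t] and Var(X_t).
E[X_t] = 7*exp(-5*t/3)/4; Var(X_t) = 9/10 - 9*exp(-10*t/3)/10

The OU SDE dX = -theta X dt + sigma dB admits the integrating factor exp(theta t): d(exp(theta t) X_t) = sigma exp(theta t) dB_t. Integrating from 0 to t:
  X_t = x_0 * exp(-theta t) + sigma * int_0^t exp(-theta (t-s)) dB_s.
The Itô integral has mean 0 and (by the Itô isometry) variance sigma^2 * int_0^t exp(-2 theta (t - s)) ds = sigma^2 * (1 - exp(-2 theta t)) / (2 theta).
With theta = 5/3, sigma = sqrt(3), x_0 = 7/4:
  E[X_t] = 7/4 * exp(-5/3 t) = 7*exp(-5*t/3)/4
  Var(X_t) = (sqrt(3))^2 * (1 - exp(-2*5/3 t)) / (2 * 5/3) = 9/10 - 9*exp(-10*t/3)/10.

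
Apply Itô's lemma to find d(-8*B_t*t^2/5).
d(-8*B_t*t^2/5) = (-16*B_t*t/5) dt + (-8*t^2/5) dB_t

Itô's formula for f(t, x): d f(t, B_t) = (f_t + (1/2) f_xx) dt + f_x dB_t. Compute partials of f(t, x) = -8*t^2*x/5:
  f_t(t,x)  = -16*t*x/5
  f_x(t,x)  = -8*t^2/5
  f_xx(t,x) = 0
Assemble drift = f_t + (1/2) f_xx = -16*t*x/5 and diffusion = f_x = -8*t^2/5. Substituting x = B_t:
  d(-8*B_t*t^2/5) = (-16*B_t*t/5) dt + (-8*t^2/5) dB_t.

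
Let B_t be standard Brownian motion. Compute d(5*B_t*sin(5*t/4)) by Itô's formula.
d(5*B_t*sin(5*t/4)) = (25*B_t*cos(5*t/4)/4) dt + (5*sin(5*t/4)) dB_t

Itô's formula for f(t, x): d f(t, B_t) = (f_t + (1/2) f_xx) dt + f_x dB_t. Compute partials of f(t, x) = 5*x*sin(5*t/4):
  f_t(t,x)  = 25*x*cos(5*t/4)/4
  f_x(t,x)  = 5*sin(5*t/4)
  f_xx(t,x) = 0
Assemble drift = f_t + (1/2) f_xx = 25*x*cos(5*t/4)/4 and diffusion = f_x = 5*sin(5*t/4). Substituting x = B_t:
  d(5*B_t*sin(5*t/4)) = (25*B_t*cos(5*t/4)/4) dt + (5*sin(5*t/4)) dB_t.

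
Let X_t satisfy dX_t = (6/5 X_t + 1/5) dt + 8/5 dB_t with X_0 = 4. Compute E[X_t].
E[X_t] = 25*exp(6*t/5)/6 - 1/6

Taking expectations and using E[dB_t] = 0, the mean m(t) = E[X_t] satisfies the ODE m'(t) = a m(t) + b with m(0) = x_0. With a = 6/5, b = 1/5, x_0 = 4, the solution is
  m(t) = x_0 * exp(a t) + (b/a) * (exp(a t) - 1)
       = 4 * exp((6/5) t) + ((1/5)/(6/5)) * (exp((6/5) t) - 1)
       = 25*exp(6*t/5)/6 - 1/6.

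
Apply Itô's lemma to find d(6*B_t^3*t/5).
d(6*B_t^3*t/5) = (6*B_t*(B_t^2 + 3*t)/5) dt + (18*B_t^2*t/5) dB_t

Itô's formula for f(t, x): d f(t, B_t) = (f_t + (1/2) f_xx) dt + f_x dB_t. Compute partials of f(t, x) = 6*t*x^3/5:
  f_t(t,x)  = 6*x^3/5
  f_x(t,x)  = 18*t*x^2/5
  f_xx(t,x) = 36*t*x/5
Assemble drift = f_t + (1/2) f_xx = 6*x*(3*t + x^2)/5 and diffusion = f_x = 18*t*x^2/5. Substituting x = B_t:
  d(6*B_t^3*t/5) = (6*B_t*(B_t^2 + 3*t)/5) dt + (18*B_t^2*t/5) dB_t.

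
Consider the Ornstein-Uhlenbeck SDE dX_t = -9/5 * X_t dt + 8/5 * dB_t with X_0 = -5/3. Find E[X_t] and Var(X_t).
E[X_t] = -5*exp(-9*t/5)/3; Var(X_t) = 32/45 - 32*exp(-18*t/5)/45

The OU SDE dX = -theta X dt + sigma dB admits the integrating factor exp(theta t): d(exp(theta t) X_t) = sigma exp(theta t) dB_t. Integrating from 0 to t:
  X_t = x_0 * exp(-theta t) + sigma * int_0^t exp(-theta (t-s)) dB_s.
The Itô integral has mean 0 and (by the Itô isometry) variance sigma^2 * int_0^t exp(-2 theta (t - s)) ds = sigma^2 * (1 - exp(-2 theta t)) / (2 theta).
With theta = 9/5, sigma = 8/5, x_0 = -5/3:
  E[X_t] = -5/3 * exp(-9/5 t) = -5*exp(-9*t/5)/3
  Var(X_t) = (8/5)^2 * (1 - exp(-2*9/5 t)) / (2 * 9/5) = 32/45 - 32*exp(-18*t/5)/45.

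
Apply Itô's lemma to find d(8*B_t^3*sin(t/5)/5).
d(8*B_t^3*sin(t/5)/5) = (8*B_t*(B_t^2*cos(t/5) + 15*sin(t/5))/25) dt + (24*B_t^2*sin(t/5)/5) dB_t

Itô's formula for f(t, x): d f(t, B_t) = (f_t + (1/2) f_xx) dt + f_x dB_t. Compute partials of f(t, x) = 8*x^3*sin(t/5)/5:
  f_t(t,x)  = 8*x^3*cos(t/5)/25
  f_x(t,x)  = 24*x^2*sin(t/5)/5
  f_xx(t,x) = 48*x*sin(t/5)/5
Assemble drift = f_t + (1/2) f_xx = 8*x*(x^2*cos(t/5) + 15*sin(t/5))/25 and diffusion = f_x = 24*x^2*sin(t/5)/5. Substituting x = B_t:
  d(8*B_t^3*sin(t/5)/5) = (8*B_t*(B_t^2*cos(t/5) + 15*sin(t/5))/25) dt + (24*B_t^2*sin(t/5)/5) dB_t.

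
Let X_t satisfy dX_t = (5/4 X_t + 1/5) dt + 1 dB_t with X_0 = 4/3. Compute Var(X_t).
Var(X_t) = 2*exp(5*t/2)/5 - 2/5

The variance V(t) = Var(X_t) satisfies V'(t) = 2 a V(t) + c^2 with V(0) = 0 (drift coefficient is linear in X, diffusion is constant). With a = 5/4, c = 1, the solution is
  V(t) = (c^2 / (2 a)) * (exp(2 a t) - 1)
       = (1^2 / (2*(5/4))) * (exp((5/2) t) - 1)
       = 2*exp(5*t/2)/5 - 2/5.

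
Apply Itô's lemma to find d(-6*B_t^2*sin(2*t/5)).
d(-6*B_t^2*sin(2*t/5)) = (-12*B_t^2*cos(2*t/5)/5 - 6*sin(2*t/5)) dt + (-12*B_t*sin(2*t/5)) dB_t

Itô's formula for f(t, x): d f(t, B_t) = (f_t + (1/2) f_xx) dt + f_x dB_t. Compute partials of f(t, x) = -6*x^2*sin(2*t/5):
  f_t(t,x)  = -12*x^2*cos(2*t/5)/5
  f_x(t,x)  = -12*x*sin(2*t/5)
  f_xx(t,x) = -12*sin(2*t/5)
Assemble drift = f_t + (1/2) f_xx = -12*x^2*cos(2*t/5)/5 - 6*sin(2*t/5) and diffusion = f_x = -12*x*sin(2*t/5). Substituting x = B_t:
  d(-6*B_t^2*sin(2*t/5)) = (-12*B_t^2*cos(2*t/5)/5 - 6*sin(2*t/5)) dt + (-12*B_t*sin(2*t/5)) dB_t.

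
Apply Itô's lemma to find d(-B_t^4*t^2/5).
d(-B_t^4*t^2/5) = (2*B_t^2*t*(-B_t^2 - 3*t)/5) dt + (-4*B_t^3*t^2/5) dB_t

Itô's formula for f(t, x): d f(t, B_t) = (f_t + (1/2) f_xx) dt + f_x dB_t. Compute partials of f(t, x) = -t^2*x^4/5:
  f_t(t,x)  = -2*t*x^4/5
  f_x(t,x)  = -4*t^2*x^3/5
  f_xx(t,x) = -12*t^2*x^2/5
Assemble drift = f_t + (1/2) f_xx = 2*t*x^2*(-3*t - x^2)/5 and diffusion = f_x = -4*t^2*x^3/5. Substituting x = B_t:
  d(-B_t^4*t^2/5) = (2*B_t^2*t*(-B_t^2 - 3*t)/5) dt + (-4*B_t^3*t^2/5) dB_t.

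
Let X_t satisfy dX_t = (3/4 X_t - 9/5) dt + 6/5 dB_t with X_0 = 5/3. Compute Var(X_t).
Var(X_t) = 24*exp(3*t/2)/25 - 24/25

The variance V(t) = Var(X_t) satisfies V'(t) = 2 a V(t) + c^2 with V(0) = 0 (drift coefficient is linear in X, diffusion is constant). With a = 3/4, c = 6/5, the solution is
  V(t) = (c^2 / (2 a)) * (exp(2 a t) - 1)
       = ((6/5)^2 / (2*(3/4))) * (exp((3/2) t) - 1)
       = 24*exp(3*t/2)/25 - 24/25.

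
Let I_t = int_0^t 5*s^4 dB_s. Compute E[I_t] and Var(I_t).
E[I_t] = 0; Var(I_t) = 25*t^9/9

The Itô integral of a deterministic integrand f(s) has mean 0 because each increment f(s) * (B_{s+ds} - B_s) has mean 0. By the Itô isometry:
  Var( int_0^t f(s) dB_s ) = E[ (int_0^t f(s) dB_s)^2 ] = int_0^t f(s)^2 ds.
Here f(s) = 5*s^4, so f(s)^2 = 25*s^8. Integrate:
  int_0^t (25*s^8) ds = 25*t^9/9.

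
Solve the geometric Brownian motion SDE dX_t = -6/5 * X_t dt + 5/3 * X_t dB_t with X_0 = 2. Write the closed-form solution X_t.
X_t = 2 * exp((-233/90) * t + (5/3) * B_t)

For GBM dX = mu X dt + sigma X dB with X_0 = x_0, apply Itô to Y = log X: dY = (mu - sigma^2/2) dt + sigma dB, so Y_t = log(x_0) + (mu - sigma^2/2) t + sigma B_t and hence X_t = x_0 * exp((mu - sigma^2/2) t + sigma B_t).
With mu = -6/5, sigma = 5/3, x_0 = 2, this gives:
  X_t = 2 * exp((-233/90) * t + (5/3) * B_t).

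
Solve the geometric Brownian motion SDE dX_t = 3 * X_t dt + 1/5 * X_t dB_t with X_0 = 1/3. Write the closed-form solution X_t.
X_t = 1/3 * exp((149/50) * t + (1/5) * B_t)

For GBM dX = mu X dt + sigma X dB with X_0 = x_0, apply Itô to Y = log X: dY = (mu - sigma^2/2) dt + sigma dB, so Y_t = log(x_0) + (mu - sigma^2/2) t + sigma B_t and hence X_t = x_0 * exp((mu - sigma^2/2) t + sigma B_t).
With mu = 3, sigma = 1/5, x_0 = 1/3, this gives:
  X_t = 1/3 * exp((149/50) * t + (1/5) * B_t).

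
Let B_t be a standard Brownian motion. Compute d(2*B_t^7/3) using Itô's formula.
d(2*B_t^7/3) = (14*B_t^5) dt + (14*B_t^6/3) dB_t

Itô's formula for f(B_t) gives d f(B_t) = f'(B_t) dB_t + (1/2) f''(B_t) dt. Compute derivatives of f(x) = 2*x^7/3:
  f'(x)  = 14*x^6/3
  f''(x) = 28*x^5
Substitute x = B_t and multiply the f'' term by 1/2:
  drift     = (1/2) * (28*x^5) evaluated at B_t = 14*B_t^5
  diffusion = (14*x^6/3) evaluated at B_t = 14*B_t^6/3
Therefore d(2*B_t^7/3) = (14*B_t^5) dt + (14*B_t^6/3) dB_t.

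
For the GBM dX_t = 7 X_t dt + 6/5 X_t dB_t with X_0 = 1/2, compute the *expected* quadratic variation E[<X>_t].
E[<X>_t] = 9*exp(386*t/25)/386 - 9/386

<X>_t = int_0^t ((6/5) * X_s)^2 ds. Taking expectation inside the integral: E[<X>_t] = (6/5)^2 * int_0^t E[X_s^2] ds. For GBM, E[X_s^2] = x_0^2 * exp((2 mu + sigma^2) s). Integrating:
  E[<X>_t] = (6/5)^2 * (1/2)^2 * (exp((2*7 + (6/5)^2) t) - 1) / (2*7 + (6/5)^2)
           = (6/5)^2 * (1/2)^2 * (exp((386/25) t) - 1) / (386/25) = 9*exp(386*t/25)/386 - 9/386.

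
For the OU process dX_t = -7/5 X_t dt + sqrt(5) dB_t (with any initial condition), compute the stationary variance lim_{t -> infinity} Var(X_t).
lim Var(X_t) = 25/14

The OU SDE dX = -theta X dt + sigma dB admits the integrating factor exp(theta t): d(exp(theta t) X_t) = sigma exp(theta t) dB_t. Integrating from 0 to t gives X_t = x_0 * exp(-theta t) + sigma * int_0^t exp(-theta (t-s)) dB_s for any initial x_0. The Itô integral has variance (by the Itô isometry) sigma^2 * int_0^t exp(-2 theta (t - s)) ds = sigma^2 * (1 - exp(-2 theta t)) / (2 theta), independent of x_0.
With theta = 7/5, sigma = sqrt(5):
  Var(X_t) = (sqrt(5))^2 * (1 - exp(-2*7/5 t)) / (2 * 7/5) = 25/14 - 25*exp(-14*t/5)/14.
As t -> infinity, exp(-2*7/5 t) -> 0, so the stationary variance is sigma^2 / (2 theta) = 25/14.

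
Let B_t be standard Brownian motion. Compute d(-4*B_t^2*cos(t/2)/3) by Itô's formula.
d(-4*B_t^2*cos(t/2)/3) = (2*B_t^2*sin(t/2)/3 - 4*cos(t/2)/3) dt + (-8*B_t*cos(t/2)/3) dB_t

Itô's formula for f(t, x): d f(t, B_t) = (f_t + (1/2) f_xx) dt + f_x dB_t. Compute partials of f(t, x) = -4*x^2*cos(t/2)/3:
  f_t(t,x)  = 2*x^2*sin(t/2)/3
  f_x(t,x)  = -8*x*cos(t/2)/3
  f_xx(t,x) = -8*cos(t/2)/3
Assemble drift = f_t + (1/2) f_xx = 2*x^2*sin(t/2)/3 - 4*cos(t/2)/3 and diffusion = f_x = -8*x*cos(t/2)/3. Substituting x = B_t:
  d(-4*B_t^2*cos(t/2)/3) = (2*B_t^2*sin(t/2)/3 - 4*cos(t/2)/3) dt + (-8*B_t*cos(t/2)/3) dB_t.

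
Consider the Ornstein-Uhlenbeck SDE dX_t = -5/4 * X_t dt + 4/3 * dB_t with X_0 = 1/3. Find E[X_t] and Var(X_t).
E[X_t] = exp(-5*t/4)/3; Var(X_t) = 32/45 - 32*exp(-5*t/2)/45

The OU SDE dX = -theta X dt + sigma dB admits the integrating factor exp(theta t): d(exp(theta t) X_t) = sigma exp(theta t) dB_t. Integrating from 0 to t:
  X_t = x_0 * exp(-theta t) + sigma * int_0^t exp(-theta (t-s)) dB_s.
The Itô integral has mean 0 and (by the Itô isometry) variance sigma^2 * int_0^t exp(-2 theta (t - s)) ds = sigma^2 * (1 - exp(-2 theta t)) / (2 theta).
With theta = 5/4, sigma = 4/3, x_0 = 1/3:
  E[X_t] = 1/3 * exp(-5/4 t) = exp(-5*t/4)/3
  Var(X_t) = (4/3)^2 * (1 - exp(-2*5/4 t)) / (2 * 5/4) = 32/45 - 32*exp(-5*t/2)/45.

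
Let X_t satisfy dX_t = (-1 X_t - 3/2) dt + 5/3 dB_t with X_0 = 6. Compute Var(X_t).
Var(X_t) = 25/18 - 25*exp(-2*t)/18

The variance V(t) = Var(X_t) satisfies V'(t) = 2 a V(t) + c^2 with V(0) = 0 (drift coefficient is linear in X, diffusion is constant). With a = -1, c = 5/3, the solution is
  V(t) = (c^2 / (2 a)) * (exp(2 a t) - 1)
       = ((5/3)^2 / (2*(-1))) * (exp((-2) t) - 1)
       = 25/18 - 25*exp(-2*t)/18.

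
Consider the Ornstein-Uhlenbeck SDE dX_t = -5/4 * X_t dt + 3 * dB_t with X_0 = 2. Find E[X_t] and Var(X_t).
E[X_t] = 2*exp(-5*t/4); Var(X_t) = 18/5 - 18*exp(-5*t/2)/5

The OU SDE dX = -theta X dt + sigma dB admits the integrating factor exp(theta t): d(exp(theta t) X_t) = sigma exp(theta t) dB_t. Integrating from 0 to t:
  X_t = x_0 * exp(-theta t) + sigma * int_0^t exp(-theta (t-s)) dB_s.
The Itô integral has mean 0 and (by the Itô isometry) variance sigma^2 * int_0^t exp(-2 theta (t - s)) ds = sigma^2 * (1 - exp(-2 theta t)) / (2 theta).
With theta = 5/4, sigma = 3, x_0 = 2:
  E[X_t] = 2 * exp(-5/4 t) = 2*exp(-5*t/4)
  Var(X_t) = (3)^2 * (1 - exp(-2*5/4 t)) / (2 * 5/4) = 18/5 - 18*exp(-5*t/2)/5.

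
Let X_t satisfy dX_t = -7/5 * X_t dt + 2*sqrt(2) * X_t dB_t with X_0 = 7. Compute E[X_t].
E[X_t] = 7*exp(-7*t/5)

For GBM dX = mu X dt + sigma X dB with X_0 = x_0, apply Itô to Y = log X: dY = (mu - sigma^2/2) dt + sigma dB, so Y_t = log(x_0) + (mu - sigma^2/2) t + sigma B_t and hence X_t = x_0 * exp((mu - sigma^2/2) t + sigma B_t).
With mu = -7/5, sigma = 2*sqrt(2), x_0 = 7, this gives:
  X_t = 7 * exp((-27/5) * t + (2*sqrt(2)) * B_t).
Since sigma*B_t ~ Normal(0, sigma^2 t), E[exp(sigma*B_t)] = exp(sigma^2 t / 2); so E[X_t] = x_0 * exp((mu - sigma^2/2) t) * exp(sigma^2 t / 2) = x_0 * exp(mu t) = 7*exp(-7*t/5).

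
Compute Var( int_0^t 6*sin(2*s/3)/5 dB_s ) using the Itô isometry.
Var = 18*t/25 - 27*sin(4*t/3)/50

The Itô integral of a deterministic integrand f(s) has mean 0 because each increment f(s) * (B_{s+ds} - B_s) has mean 0. By the Itô isometry:
  Var( int_0^t f(s) dB_s ) = E[ (int_0^t f(s) dB_s)^2 ] = int_0^t f(s)^2 ds.
Here f(s) = 6*sin(2*s/3)/5, so f(s)^2 = 36*sin(2*s/3)^2/25. Integrate:
  int_0^t (36*sin(2*s/3)^2/25) ds = 18*t/25 - 27*sin(4*t/3)/50.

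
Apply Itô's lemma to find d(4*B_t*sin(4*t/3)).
d(4*B_t*sin(4*t/3)) = (16*B_t*cos(4*t/3)/3) dt + (4*sin(4*t/3)) dB_t

Itô's formula for f(t, x): d f(t, B_t) = (f_t + (1/2) f_xx) dt + f_x dB_t. Compute partials of f(t, x) = 4*x*sin(4*t/3):
  f_t(t,x)  = 16*x*cos(4*t/3)/3
  f_x(t,x)  = 4*sin(4*t/3)
  f_xx(t,x) = 0
Assemble drift = f_t + (1/2) f_xx = 16*x*cos(4*t/3)/3 and diffusion = f_x = 4*sin(4*t/3). Substituting x = B_t:
  d(4*B_t*sin(4*t/3)) = (16*B_t*cos(4*t/3)/3) dt + (4*sin(4*t/3)) dB_t.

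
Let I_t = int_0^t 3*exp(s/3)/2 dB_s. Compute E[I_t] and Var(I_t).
E[I_t] = 0; Var(I_t) = 27*exp(2*t/3)/8 - 27/8

The Itô integral of a deterministic integrand f(s) has mean 0 because each increment f(s) * (B_{s+ds} - B_s) has mean 0. By the Itô isometry:
  Var( int_0^t f(s) dB_s ) = E[ (int_0^t f(s) dB_s)^2 ] = int_0^t f(s)^2 ds.
Here f(s) = 3*exp(s/3)/2, so f(s)^2 = 9*exp(2*s/3)/4. Integrate:
  int_0^t (9*exp(2*s/3)/4) ds = 27*exp(2*t/3)/8 - 27/8.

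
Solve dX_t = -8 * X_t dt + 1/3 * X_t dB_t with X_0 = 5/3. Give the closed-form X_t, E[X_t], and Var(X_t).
X_t = 5/3 * exp((-145/18) t + (1/3) B_t); E[X_t] = 5*exp(-8*t)/3; Var(X_t) = (25*exp(t/9) - 25)*exp(-16*t)/9

For GBM dX = mu X dt + sigma X dB with X_0 = x_0, apply Itô to Y = log X: dY = (mu - sigma^2/2) dt + sigma dB, so Y_t = log(x_0) + (mu - sigma^2/2) t + sigma B_t and hence X_t = x_0 * exp((mu - sigma^2/2) t + sigma B_t).
With mu = -8, sigma = 1/3, x_0 = 5/3, this gives:
  X_t = 5/3 * exp((-145/18) * t + (1/3) * B_t).
Since sigma*B_t ~ Normal(0, sigma^2 t), E[exp(sigma*B_t)] = exp(sigma^2 t / 2); so E[X_t] = x_0 * exp((mu - sigma^2/2) t) * exp(sigma^2 t / 2) = x_0 * exp(mu t) = 5*exp(-8*t)/3.
Var(X_t) = E[X_t^2] - (E[X_t])^2 = x_0^2 * exp(2 mu t) * (exp(sigma^2 t) - 1) = (25*exp(t/9) - 25)*exp(-16*t)/9.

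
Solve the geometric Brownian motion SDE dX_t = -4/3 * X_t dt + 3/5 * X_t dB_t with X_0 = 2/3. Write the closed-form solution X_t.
X_t = 2/3 * exp((-227/150) * t + (3/5) * B_t)

For GBM dX = mu X dt + sigma X dB with X_0 = x_0, apply Itô to Y = log X: dY = (mu - sigma^2/2) dt + sigma dB, so Y_t = log(x_0) + (mu - sigma^2/2) t + sigma B_t and hence X_t = x_0 * exp((mu - sigma^2/2) t + sigma B_t).
With mu = -4/3, sigma = 3/5, x_0 = 2/3, this gives:
  X_t = 2/3 * exp((-227/150) * t + (3/5) * B_t).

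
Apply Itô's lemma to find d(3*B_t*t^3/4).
d(3*B_t*t^3/4) = (9*B_t*t^2/4) dt + (3*t^3/4) dB_t

Itô's formula for f(t, x): d f(t, B_t) = (f_t + (1/2) f_xx) dt + f_x dB_t. Compute partials of f(t, x) = 3*t^3*x/4:
  f_t(t,x)  = 9*t^2*x/4
  f_x(t,x)  = 3*t^3/4
  f_xx(t,x) = 0
Assemble drift = f_t + (1/2) f_xx = 9*t^2*x/4 and diffusion = f_x = 3*t^3/4. Substituting x = B_t:
  d(3*B_t*t^3/4) = (9*B_t*t^2/4) dt + (3*t^3/4) dB_t.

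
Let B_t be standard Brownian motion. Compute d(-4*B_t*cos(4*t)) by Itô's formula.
d(-4*B_t*cos(4*t)) = (16*B_t*sin(4*t)) dt + (-4*cos(4*t)) dB_t

Itô's formula for f(t, x): d f(t, B_t) = (f_t + (1/2) f_xx) dt + f_x dB_t. Compute partials of f(t, x) = -4*x*cos(4*t):
  f_t(t,x)  = 16*x*sin(4*t)
  f_x(t,x)  = -4*cos(4*t)
  f_xx(t,x) = 0
Assemble drift = f_t + (1/2) f_xx = 16*x*sin(4*t) and diffusion = f_x = -4*cos(4*t). Substituting x = B_t:
  d(-4*B_t*cos(4*t)) = (16*B_t*sin(4*t)) dt + (-4*cos(4*t)) dB_t.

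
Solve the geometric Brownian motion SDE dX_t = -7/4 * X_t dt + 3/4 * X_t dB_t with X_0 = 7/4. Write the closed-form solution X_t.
X_t = 7/4 * exp((-65/32) * t + (3/4) * B_t)

For GBM dX = mu X dt + sigma X dB with X_0 = x_0, apply Itô to Y = log X: dY = (mu - sigma^2/2) dt + sigma dB, so Y_t = log(x_0) + (mu - sigma^2/2) t + sigma B_t and hence X_t = x_0 * exp((mu - sigma^2/2) t + sigma B_t).
With mu = -7/4, sigma = 3/4, x_0 = 7/4, this gives:
  X_t = 7/4 * exp((-65/32) * t + (3/4) * B_t).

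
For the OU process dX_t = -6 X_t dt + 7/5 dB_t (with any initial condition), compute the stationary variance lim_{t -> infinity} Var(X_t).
lim Var(X_t) = 49/300

The OU SDE dX = -theta X dt + sigma dB admits the integrating factor exp(theta t): d(exp(theta t) X_t) = sigma exp(theta t) dB_t. Integrating from 0 to t gives X_t = x_0 * exp(-theta t) + sigma * int_0^t exp(-theta (t-s)) dB_s for any initial x_0. The Itô integral has variance (by the Itô isometry) sigma^2 * int_0^t exp(-2 theta (t - s)) ds = sigma^2 * (1 - exp(-2 theta t)) / (2 theta), independent of x_0.
With theta = 6, sigma = 7/5:
  Var(X_t) = (7/5)^2 * (1 - exp(-2*6 t)) / (2 * 6) = 49/300 - 49*exp(-12*t)/300.
As t -> infinity, exp(-2*6 t) -> 0, so the stationary variance is sigma^2 / (2 theta) = 49/300.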